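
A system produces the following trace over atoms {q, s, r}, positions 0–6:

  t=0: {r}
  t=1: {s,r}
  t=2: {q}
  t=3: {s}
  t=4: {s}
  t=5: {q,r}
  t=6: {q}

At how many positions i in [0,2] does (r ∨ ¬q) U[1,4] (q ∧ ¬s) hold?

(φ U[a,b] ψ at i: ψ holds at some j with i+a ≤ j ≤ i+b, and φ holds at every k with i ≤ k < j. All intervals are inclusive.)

2

Evaluate at each i in [0,2]:
  i=0: ✓ (rhs at j=2; lhs holds on [0,1])
  i=1: ✓ (rhs at j=2; lhs holds on [1,1])
  i=2: ✗ (lhs fails at k=2 before rhs at j=5)
Positions where it holds: {0, 1} → 2.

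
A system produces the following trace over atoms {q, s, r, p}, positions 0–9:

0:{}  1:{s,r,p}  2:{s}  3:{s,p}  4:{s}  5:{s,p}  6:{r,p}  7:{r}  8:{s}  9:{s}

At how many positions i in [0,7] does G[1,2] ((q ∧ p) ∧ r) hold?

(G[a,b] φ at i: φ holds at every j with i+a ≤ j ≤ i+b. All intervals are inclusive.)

0

Evaluate at each i in [0,7]:
  i=0: ✗ (fails at j=1)
  i=1: ✗ (fails at j=2)
  i=2: ✗ (fails at j=3)
  i=3: ✗ (fails at j=4)
  i=4: ✗ (fails at j=5)
  i=5: ✗ (fails at j=6)
  i=6: ✗ (fails at j=7)
  i=7: ✗ (fails at j=8)
Positions where it holds: {} → 0.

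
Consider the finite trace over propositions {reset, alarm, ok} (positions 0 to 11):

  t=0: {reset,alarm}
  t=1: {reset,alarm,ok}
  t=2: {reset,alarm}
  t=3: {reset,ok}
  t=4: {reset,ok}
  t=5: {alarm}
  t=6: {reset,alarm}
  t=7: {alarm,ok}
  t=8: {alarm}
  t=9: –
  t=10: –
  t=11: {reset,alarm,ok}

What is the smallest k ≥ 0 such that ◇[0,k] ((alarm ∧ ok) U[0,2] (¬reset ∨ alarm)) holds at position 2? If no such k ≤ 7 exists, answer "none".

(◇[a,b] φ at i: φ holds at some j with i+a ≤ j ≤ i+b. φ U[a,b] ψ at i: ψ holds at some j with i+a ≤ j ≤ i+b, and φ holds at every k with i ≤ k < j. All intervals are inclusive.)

0

Scan j = 2,3,… for ((alarm ∧ ok) U[0,2] (¬reset ∨ alarm)):
  j=2: holds
First hit at j=2, so smallest k = 2-2 = 0.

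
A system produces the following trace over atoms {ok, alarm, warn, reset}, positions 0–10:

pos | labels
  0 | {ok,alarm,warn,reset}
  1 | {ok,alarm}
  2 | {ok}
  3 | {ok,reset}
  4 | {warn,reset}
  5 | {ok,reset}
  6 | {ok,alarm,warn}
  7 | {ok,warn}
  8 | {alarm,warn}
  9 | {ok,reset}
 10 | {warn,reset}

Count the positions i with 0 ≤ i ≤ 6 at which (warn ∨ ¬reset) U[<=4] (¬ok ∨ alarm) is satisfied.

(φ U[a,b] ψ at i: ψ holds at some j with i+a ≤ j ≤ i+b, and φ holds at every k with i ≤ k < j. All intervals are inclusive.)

Evaluate at each i in [0,6]:
  i=0: ✓ (rhs at j=0)
  i=1: ✓ (rhs at j=1)
  i=2: ✗ (lhs fails at k=3 before rhs at j=4)
  i=3: ✗ (lhs fails at k=3 before rhs at j=4)
  i=4: ✓ (rhs at j=4)
  i=5: ✗ (lhs fails at k=5 before rhs at j=6)
  i=6: ✓ (rhs at j=6)
Positions where it holds: {0, 1, 4, 6} → 4.

4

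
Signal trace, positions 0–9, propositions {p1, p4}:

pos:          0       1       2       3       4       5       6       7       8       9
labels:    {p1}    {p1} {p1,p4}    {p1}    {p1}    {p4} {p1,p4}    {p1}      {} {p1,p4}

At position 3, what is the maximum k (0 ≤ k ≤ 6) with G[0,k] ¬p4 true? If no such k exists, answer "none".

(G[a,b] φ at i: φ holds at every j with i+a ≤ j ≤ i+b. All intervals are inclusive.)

1

¬p4 must hold from j=3 onward; find where it first fails.
  j=3: holds
  j=4: holds
  j=5: fails
Holds on [3,4], so largest k = 1.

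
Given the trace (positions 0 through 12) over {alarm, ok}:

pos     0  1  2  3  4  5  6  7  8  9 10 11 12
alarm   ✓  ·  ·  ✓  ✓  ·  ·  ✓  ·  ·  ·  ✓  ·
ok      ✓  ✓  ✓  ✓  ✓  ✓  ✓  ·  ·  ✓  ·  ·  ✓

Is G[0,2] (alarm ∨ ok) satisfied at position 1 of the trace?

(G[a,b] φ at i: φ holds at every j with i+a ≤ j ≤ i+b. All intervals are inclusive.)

Check (alarm ∨ ok) at every j in [1,3]:
  j=1: true
  j=2: true
  j=3: true
All positions satisfy it → formula holds.

Yes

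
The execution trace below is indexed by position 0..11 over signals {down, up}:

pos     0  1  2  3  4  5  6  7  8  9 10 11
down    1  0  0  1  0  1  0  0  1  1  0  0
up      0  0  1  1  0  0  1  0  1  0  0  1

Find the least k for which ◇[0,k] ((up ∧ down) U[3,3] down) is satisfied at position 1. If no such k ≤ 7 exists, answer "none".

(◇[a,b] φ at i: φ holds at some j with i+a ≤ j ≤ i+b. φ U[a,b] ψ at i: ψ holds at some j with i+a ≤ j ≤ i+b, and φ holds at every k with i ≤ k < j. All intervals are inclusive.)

Scan j = 1,2,… for ((up ∧ down) U[3,3] down):
  j=1: fails
  j=2: fails
  j=3: fails
  j=4: fails
  j=5: fails
  j=6: fails
  j=7: fails
  j=8: fails
No j in [1,8] satisfies it → none.

none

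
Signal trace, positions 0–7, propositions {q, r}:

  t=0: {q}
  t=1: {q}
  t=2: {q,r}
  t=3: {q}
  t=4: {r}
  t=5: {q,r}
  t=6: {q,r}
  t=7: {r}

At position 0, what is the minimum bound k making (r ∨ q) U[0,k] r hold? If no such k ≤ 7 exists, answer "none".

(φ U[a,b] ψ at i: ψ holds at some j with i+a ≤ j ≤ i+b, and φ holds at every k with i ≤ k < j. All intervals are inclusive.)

Need earliest j ≥ 0 with r, and (r ∨ q) at every k in [0,j-1].
  j=0: rhs fails.
  j=1: rhs fails.
  j=2: rhs holds; lhs holds on [0,1]. k = 2.

2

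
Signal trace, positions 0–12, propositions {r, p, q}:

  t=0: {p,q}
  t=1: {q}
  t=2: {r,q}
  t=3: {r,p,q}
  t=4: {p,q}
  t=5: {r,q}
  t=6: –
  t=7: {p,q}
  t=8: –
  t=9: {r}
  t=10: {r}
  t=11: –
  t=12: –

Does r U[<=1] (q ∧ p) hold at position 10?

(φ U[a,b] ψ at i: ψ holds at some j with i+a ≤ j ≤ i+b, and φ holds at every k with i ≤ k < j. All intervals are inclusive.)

Need some j in [10,11] with (q ∧ p), and r at every k in [10,j-1].
  j=10: (q ∧ p) false.
  j=11: (q ∧ p) false.
No j in the window works → until fails.

Does not hold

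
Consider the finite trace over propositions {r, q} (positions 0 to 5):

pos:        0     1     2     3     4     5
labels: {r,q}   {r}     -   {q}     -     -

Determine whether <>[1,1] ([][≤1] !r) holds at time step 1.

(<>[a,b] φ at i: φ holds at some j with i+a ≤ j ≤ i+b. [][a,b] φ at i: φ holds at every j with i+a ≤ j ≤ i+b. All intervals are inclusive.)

Yes

Check [][≤1] !r at each j in [2,2]:
  j=2: holds on [2,3]
Found at j=2 → formula holds.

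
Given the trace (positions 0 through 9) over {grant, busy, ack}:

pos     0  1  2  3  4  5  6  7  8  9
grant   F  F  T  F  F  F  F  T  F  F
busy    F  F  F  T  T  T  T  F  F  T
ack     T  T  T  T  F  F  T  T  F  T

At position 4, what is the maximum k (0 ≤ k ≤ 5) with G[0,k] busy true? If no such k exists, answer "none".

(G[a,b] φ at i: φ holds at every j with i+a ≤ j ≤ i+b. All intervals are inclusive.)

2

busy must hold from j=4 onward; find where it first fails.
  j=4: holds
  j=5: holds
  j=6: holds
  j=7: fails
Holds on [4,6], so largest k = 2.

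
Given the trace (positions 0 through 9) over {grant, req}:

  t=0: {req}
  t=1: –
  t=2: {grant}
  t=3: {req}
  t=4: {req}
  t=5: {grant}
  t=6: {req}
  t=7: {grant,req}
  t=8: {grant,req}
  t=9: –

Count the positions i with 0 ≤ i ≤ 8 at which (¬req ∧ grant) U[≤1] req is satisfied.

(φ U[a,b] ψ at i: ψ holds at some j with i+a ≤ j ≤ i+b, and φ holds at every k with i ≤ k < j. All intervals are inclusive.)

Evaluate at each i in [0,8]:
  i=0: ✓ (rhs at j=0)
  i=1: ✗ (no rhs in [1,2])
  i=2: ✓ (rhs at j=3; lhs holds on [2,2])
  i=3: ✓ (rhs at j=3)
  i=4: ✓ (rhs at j=4)
  i=5: ✓ (rhs at j=6; lhs holds on [5,5])
  i=6: ✓ (rhs at j=6)
  i=7: ✓ (rhs at j=7)
  i=8: ✓ (rhs at j=8)
Positions where it holds: {0, 2, 3, 4, 5, 6, 7, 8} → 8.

8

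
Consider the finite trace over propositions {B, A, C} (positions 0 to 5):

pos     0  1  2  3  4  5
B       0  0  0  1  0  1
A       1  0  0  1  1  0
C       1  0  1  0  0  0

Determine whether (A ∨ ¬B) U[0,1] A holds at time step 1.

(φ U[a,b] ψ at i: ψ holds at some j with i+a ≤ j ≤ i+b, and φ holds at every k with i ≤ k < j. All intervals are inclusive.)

False

Need some j in [1,2] with A, and (A ∨ ¬B) at every k in [1,j-1].
  j=1: A false.
  j=2: A false.
No j in the window works → until fails.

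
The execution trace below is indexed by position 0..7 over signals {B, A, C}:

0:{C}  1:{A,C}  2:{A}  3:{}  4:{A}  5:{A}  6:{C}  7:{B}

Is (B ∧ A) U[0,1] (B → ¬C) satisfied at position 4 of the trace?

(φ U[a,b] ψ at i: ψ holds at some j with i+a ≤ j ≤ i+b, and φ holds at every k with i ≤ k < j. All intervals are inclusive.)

Holds

Need some j in [4,5] with (B → ¬C), and (B ∧ A) at every k in [4,j-1].
  j=4: (B → ¬C) holds; no prefix to check → satisfied.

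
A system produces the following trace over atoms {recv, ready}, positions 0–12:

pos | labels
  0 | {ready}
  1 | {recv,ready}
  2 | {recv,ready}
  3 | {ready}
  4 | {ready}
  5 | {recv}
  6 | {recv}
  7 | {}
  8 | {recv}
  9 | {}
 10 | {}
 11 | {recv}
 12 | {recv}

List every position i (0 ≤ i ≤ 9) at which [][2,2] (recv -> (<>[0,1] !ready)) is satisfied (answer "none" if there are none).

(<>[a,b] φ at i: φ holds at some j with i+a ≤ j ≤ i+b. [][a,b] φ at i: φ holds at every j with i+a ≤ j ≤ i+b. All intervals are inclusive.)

Evaluate at each i in [0,9]:
  i=0: ✗ (fails at j=2)
  i=1: ✓ (all of [3,3])
  i=2: ✓ (all of [4,4])
  i=3: ✓ (all of [5,5])
  i=4: ✓ (all of [6,6])
  i=5: ✓ (all of [7,7])
  i=6: ✓ (all of [8,8])
  i=7: ✓ (all of [9,9])
  i=8: ✓ (all of [10,10])
  i=9: ✓ (all of [11,11])

1, 2, 3, 4, 5, 6, 7, 8, 9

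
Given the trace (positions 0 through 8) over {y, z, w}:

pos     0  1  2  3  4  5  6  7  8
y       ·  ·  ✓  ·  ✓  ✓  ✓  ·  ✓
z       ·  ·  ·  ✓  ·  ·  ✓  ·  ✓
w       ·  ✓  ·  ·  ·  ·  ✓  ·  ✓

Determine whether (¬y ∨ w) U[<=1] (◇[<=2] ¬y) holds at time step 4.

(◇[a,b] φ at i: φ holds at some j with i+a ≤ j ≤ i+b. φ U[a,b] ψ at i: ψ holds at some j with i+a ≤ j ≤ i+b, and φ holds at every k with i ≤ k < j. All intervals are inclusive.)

Need some j in [4,5] with ◇[<=2] ¬y, and (¬y ∨ w) at every k in [4,j-1].
  j=4: ◇[<=2] ¬y — fails (none in [4,6]).
  j=5: ◇[<=2] ¬y holds, but (¬y ∨ w) fails at k=4 → not this j.
No j in the window works → until fails.

Does not hold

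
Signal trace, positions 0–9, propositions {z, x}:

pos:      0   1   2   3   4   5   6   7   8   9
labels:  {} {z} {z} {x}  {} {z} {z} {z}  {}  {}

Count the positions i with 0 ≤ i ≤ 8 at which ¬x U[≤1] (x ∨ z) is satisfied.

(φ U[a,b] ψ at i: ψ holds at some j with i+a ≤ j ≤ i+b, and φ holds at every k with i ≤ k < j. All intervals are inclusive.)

8

Evaluate at each i in [0,8]:
  i=0: ✓ (rhs at j=1; lhs holds on [0,0])
  i=1: ✓ (rhs at j=1)
  i=2: ✓ (rhs at j=2)
  i=3: ✓ (rhs at j=3)
  i=4: ✓ (rhs at j=5; lhs holds on [4,4])
  i=5: ✓ (rhs at j=5)
  i=6: ✓ (rhs at j=6)
  i=7: ✓ (rhs at j=7)
  i=8: ✗ (no rhs in [8,9])
Positions where it holds: {0, 1, 2, 3, 4, 5, 6, 7} → 8.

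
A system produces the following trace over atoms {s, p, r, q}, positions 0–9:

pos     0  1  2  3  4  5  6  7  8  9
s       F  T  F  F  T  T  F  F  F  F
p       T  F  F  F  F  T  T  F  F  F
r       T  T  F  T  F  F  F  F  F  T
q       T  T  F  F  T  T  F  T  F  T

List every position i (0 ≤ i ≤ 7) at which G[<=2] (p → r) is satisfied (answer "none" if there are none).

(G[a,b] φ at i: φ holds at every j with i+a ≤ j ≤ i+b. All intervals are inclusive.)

0, 1, 2, 7

Evaluate at each i in [0,7]:
  i=0: ✓ (all of [0,2])
  i=1: ✓ (all of [1,3])
  i=2: ✓ (all of [2,4])
  i=3: ✗ (fails at j=5)
  i=4: ✗ (fails at j=5)
  i=5: ✗ (fails at j=5)
  i=6: ✗ (fails at j=6)
  i=7: ✓ (all of [7,9])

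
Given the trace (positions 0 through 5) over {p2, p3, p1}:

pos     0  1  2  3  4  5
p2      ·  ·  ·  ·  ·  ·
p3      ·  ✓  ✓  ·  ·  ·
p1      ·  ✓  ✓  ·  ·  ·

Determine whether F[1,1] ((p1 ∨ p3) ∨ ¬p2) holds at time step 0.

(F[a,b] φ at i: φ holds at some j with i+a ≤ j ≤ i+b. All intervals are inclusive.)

Check ((p1 ∨ p3) ∨ ¬p2) at each j in [1,1]:
  j=1: true
Found at j=1 → formula holds.

True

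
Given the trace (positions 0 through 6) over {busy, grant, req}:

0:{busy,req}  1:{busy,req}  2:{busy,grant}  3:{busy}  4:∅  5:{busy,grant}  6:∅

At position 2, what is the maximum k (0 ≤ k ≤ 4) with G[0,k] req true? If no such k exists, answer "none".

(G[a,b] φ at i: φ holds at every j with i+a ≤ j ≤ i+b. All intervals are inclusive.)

none

req must hold from j=2 onward; find where it first fails.
  j=2: fails → no k works.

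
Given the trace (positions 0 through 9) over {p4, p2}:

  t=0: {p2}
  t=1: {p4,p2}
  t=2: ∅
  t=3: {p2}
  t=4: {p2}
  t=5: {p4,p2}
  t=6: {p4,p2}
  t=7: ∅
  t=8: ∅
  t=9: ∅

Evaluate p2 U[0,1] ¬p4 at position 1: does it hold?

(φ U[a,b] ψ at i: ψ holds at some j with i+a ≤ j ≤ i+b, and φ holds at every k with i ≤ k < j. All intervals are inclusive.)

Need some j in [1,2] with ¬p4, and p2 at every k in [1,j-1].
  j=1: ¬p4 false.
  j=2: ¬p4 holds; p2 holds at every k in [1,1] → satisfied.

True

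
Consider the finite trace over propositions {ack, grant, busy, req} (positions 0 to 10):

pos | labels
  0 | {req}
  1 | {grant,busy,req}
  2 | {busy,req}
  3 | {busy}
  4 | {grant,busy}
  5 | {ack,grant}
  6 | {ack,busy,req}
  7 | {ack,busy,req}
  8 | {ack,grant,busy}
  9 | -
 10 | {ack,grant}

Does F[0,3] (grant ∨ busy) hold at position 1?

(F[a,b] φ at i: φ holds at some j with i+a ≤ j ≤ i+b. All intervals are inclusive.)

Check (grant ∨ busy) at each j in [1,4]:
  j=1: true
  j=2: true
  j=3: true
  j=4: true
Found at j=1 → formula holds.

Yes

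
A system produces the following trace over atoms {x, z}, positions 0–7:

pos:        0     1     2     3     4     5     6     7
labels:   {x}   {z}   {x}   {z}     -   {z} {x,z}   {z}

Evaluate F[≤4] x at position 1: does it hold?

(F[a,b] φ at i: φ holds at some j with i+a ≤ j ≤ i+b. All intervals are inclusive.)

Yes

Check x at each j in [1,5]:
  j=1: false
  j=2: true
  j=3: false
  j=4: false
  j=5: false
Found at j=2 → formula holds.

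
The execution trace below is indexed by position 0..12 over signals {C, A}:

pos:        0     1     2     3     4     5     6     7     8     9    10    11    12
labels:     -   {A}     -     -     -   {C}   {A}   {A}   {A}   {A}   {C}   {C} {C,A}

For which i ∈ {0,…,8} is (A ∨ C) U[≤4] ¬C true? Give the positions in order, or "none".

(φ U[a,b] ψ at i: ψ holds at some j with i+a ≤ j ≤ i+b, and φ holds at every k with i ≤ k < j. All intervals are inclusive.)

0, 1, 2, 3, 4, 5, 6, 7, 8

Evaluate at each i in [0,8]:
  i=0: ✓ (rhs at j=0)
  i=1: ✓ (rhs at j=1)
  i=2: ✓ (rhs at j=2)
  i=3: ✓ (rhs at j=3)
  i=4: ✓ (rhs at j=4)
  i=5: ✓ (rhs at j=6; lhs holds on [5,5])
  i=6: ✓ (rhs at j=6)
  i=7: ✓ (rhs at j=7)
  i=8: ✓ (rhs at j=8)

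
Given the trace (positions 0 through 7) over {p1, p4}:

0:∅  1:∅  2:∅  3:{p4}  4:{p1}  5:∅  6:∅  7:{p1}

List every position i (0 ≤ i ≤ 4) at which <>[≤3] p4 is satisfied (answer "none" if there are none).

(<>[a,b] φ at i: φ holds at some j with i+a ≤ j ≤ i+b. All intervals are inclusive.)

0, 1, 2, 3

Evaluate at each i in [0,4]:
  i=0: ✓ (witness j=3)
  i=1: ✓ (witness j=3)
  i=2: ✓ (witness j=3)
  i=3: ✓ (witness j=3)
  i=4: ✗ (none in [4,7])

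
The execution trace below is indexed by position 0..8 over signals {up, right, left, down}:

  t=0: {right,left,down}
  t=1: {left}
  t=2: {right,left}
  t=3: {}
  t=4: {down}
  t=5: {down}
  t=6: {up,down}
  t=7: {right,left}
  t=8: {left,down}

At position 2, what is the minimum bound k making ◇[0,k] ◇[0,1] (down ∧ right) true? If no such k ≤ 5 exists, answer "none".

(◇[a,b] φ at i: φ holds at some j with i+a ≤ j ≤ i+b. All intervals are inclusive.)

none

Scan j = 2,3,… for ◇[0,1] (down ∧ right):
  j=2: fails
  j=3: fails
  j=4: fails
  j=5: fails
  j=6: fails
  j=7: fails
No j in [2,7] satisfies it → none.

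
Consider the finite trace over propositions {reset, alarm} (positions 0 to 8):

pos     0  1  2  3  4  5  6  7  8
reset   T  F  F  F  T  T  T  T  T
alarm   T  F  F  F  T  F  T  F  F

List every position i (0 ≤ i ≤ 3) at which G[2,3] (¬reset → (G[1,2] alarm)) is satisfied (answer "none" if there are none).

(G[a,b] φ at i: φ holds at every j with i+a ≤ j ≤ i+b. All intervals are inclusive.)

Evaluate at each i in [0,3]:
  i=0: ✗ (fails at j=2)
  i=1: ✗ (fails at j=3)
  i=2: ✓ (all of [4,5])
  i=3: ✓ (all of [5,6])

2, 3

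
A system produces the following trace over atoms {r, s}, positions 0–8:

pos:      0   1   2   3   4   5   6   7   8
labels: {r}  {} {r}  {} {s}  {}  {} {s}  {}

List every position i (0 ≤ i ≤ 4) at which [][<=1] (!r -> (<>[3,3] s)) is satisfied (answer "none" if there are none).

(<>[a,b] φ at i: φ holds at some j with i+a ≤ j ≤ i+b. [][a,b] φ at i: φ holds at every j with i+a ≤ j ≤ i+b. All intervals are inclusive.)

0, 1

Evaluate at each i in [0,4]:
  i=0: ✓ (all of [0,1])
  i=1: ✓ (all of [1,2])
  i=2: ✗ (fails at j=3)
  i=3: ✗ (fails at j=3)
  i=4: ✗ (fails at j=5)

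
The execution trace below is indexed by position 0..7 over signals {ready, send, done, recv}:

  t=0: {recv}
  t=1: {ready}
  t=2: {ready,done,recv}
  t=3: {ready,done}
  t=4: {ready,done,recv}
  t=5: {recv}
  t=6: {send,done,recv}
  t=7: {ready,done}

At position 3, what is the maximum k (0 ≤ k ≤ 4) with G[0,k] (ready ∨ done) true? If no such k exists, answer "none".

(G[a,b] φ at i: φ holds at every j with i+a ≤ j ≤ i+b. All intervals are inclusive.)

1

(ready ∨ done) must hold from j=3 onward; find where it first fails.
  j=3: holds
  j=4: holds
  j=5: fails
Holds on [3,4], so largest k = 1.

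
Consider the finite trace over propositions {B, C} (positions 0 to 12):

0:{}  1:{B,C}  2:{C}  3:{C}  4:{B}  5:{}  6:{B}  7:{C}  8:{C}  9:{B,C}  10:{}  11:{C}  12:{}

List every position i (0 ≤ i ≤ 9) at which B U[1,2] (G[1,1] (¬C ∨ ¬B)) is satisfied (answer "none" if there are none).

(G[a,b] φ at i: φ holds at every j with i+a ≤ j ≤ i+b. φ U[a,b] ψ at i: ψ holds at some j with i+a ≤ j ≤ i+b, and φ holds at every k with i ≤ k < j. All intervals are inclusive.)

1, 4, 6, 9

Evaluate at each i in [0,9]:
  i=0: ✗ (lhs fails at k=0 before rhs at j=1)
  i=1: ✓ (rhs at j=2; lhs holds on [1,1])
  i=2: ✗ (lhs fails at k=2 before rhs at j=3)
  i=3: ✗ (lhs fails at k=3 before rhs at j=4)
  i=4: ✓ (rhs at j=5; lhs holds on [4,4])
  i=5: ✗ (lhs fails at k=5 before rhs at j=6)
  i=6: ✓ (rhs at j=7; lhs holds on [6,6])
  i=7: ✗ (lhs fails at k=7 before rhs at j=9)
  i=8: ✗ (lhs fails at k=8 before rhs at j=9)
  i=9: ✓ (rhs at j=10; lhs holds on [9,9])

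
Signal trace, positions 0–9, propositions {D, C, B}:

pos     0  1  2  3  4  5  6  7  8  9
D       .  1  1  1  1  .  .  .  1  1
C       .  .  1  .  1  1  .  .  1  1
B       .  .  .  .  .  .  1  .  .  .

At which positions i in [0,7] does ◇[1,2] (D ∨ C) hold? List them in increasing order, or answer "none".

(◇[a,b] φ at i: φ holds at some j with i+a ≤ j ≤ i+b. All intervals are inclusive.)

Evaluate at each i in [0,7]:
  i=0: ✓ (witness j=1)
  i=1: ✓ (witness j=2)
  i=2: ✓ (witness j=3)
  i=3: ✓ (witness j=4)
  i=4: ✓ (witness j=5)
  i=5: ✗ (none in [6,7])
  i=6: ✓ (witness j=8)
  i=7: ✓ (witness j=8)

0, 1, 2, 3, 4, 6, 7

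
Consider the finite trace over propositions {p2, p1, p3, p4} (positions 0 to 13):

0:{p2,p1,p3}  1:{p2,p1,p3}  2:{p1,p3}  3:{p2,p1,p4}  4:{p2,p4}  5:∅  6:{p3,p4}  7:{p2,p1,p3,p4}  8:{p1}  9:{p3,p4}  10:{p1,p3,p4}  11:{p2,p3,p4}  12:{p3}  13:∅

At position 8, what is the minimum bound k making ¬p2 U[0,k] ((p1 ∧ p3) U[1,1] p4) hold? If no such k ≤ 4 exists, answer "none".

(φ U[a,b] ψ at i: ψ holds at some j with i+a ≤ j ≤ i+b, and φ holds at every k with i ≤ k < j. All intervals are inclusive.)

2

Need earliest j ≥ 8 with ((p1 ∧ p3) U[1,1] p4), and ¬p2 at every k in [8,j-1].
  j=8: rhs fails.
  j=9: rhs fails.
  j=10: rhs holds; lhs holds on [8,9]. k = 2.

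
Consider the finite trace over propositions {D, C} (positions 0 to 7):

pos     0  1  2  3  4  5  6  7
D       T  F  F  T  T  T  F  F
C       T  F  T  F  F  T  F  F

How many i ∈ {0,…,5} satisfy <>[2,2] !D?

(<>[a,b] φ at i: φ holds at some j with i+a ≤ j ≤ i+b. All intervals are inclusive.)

Evaluate at each i in [0,5]:
  i=0: ✓ (witness j=2)
  i=1: ✗ (none in [3,3])
  i=2: ✗ (none in [4,4])
  i=3: ✗ (none in [5,5])
  i=4: ✓ (witness j=6)
  i=5: ✓ (witness j=7)
Positions where it holds: {0, 4, 5} → 3.

3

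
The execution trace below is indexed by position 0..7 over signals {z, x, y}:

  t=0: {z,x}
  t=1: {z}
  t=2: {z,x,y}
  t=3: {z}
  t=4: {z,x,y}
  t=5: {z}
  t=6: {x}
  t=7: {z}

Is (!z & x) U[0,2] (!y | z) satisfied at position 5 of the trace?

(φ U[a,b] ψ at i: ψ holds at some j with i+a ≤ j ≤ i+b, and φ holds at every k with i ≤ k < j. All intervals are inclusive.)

Yes

Need some j in [5,7] with (!y | z), and (!z & x) at every k in [5,j-1].
  j=5: (!y | z) holds; no prefix to check → satisfied.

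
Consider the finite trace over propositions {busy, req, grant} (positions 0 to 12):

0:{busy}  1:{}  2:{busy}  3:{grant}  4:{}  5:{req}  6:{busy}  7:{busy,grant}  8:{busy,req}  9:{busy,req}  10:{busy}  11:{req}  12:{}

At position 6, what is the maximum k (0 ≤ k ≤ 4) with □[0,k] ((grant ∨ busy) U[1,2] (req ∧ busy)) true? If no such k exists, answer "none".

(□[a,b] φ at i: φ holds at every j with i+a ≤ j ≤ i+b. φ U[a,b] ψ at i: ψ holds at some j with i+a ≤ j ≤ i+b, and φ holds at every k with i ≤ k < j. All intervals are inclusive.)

2

((grant ∨ busy) U[1,2] (req ∧ busy)) must hold from j=6 onward; find where it first fails.
  j=6: holds
  j=7: holds
  j=8: holds
  j=9: fails
Holds on [6,8], so largest k = 2.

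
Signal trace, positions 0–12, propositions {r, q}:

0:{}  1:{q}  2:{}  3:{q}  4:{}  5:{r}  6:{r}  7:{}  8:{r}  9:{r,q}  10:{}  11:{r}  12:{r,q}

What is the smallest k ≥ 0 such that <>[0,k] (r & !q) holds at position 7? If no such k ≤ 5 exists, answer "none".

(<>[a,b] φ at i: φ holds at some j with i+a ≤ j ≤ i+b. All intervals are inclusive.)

Scan j = 7,8,… for (r & !q):
  j=7: fails
  j=8: holds
First hit at j=8, so smallest k = 8-7 = 1.

1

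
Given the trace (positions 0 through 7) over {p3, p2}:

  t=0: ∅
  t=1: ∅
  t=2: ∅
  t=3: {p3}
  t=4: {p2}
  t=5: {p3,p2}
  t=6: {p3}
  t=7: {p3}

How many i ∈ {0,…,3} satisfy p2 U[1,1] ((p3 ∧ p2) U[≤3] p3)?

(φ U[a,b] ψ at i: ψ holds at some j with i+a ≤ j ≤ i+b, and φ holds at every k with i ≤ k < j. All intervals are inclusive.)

Evaluate at each i in [0,3]:
  i=0: ✗ (no rhs in [1,1])
  i=1: ✗ (no rhs in [2,2])
  i=2: ✗ (lhs fails at k=2 before rhs at j=3)
  i=3: ✗ (no rhs in [4,4])
Positions where it holds: {} → 0.

0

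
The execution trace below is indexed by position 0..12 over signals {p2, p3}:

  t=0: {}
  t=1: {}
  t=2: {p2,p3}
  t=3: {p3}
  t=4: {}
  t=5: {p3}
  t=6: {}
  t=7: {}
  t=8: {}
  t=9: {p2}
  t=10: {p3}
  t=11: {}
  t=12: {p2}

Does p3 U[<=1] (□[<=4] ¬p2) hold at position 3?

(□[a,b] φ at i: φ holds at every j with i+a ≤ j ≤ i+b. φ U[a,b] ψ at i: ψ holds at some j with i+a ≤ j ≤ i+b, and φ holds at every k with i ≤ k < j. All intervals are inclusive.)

Need some j in [3,4] with □[<=4] ¬p2, and p3 at every k in [3,j-1].
  j=3: □[<=4] ¬p2 holds; no prefix to check → satisfied.

Holds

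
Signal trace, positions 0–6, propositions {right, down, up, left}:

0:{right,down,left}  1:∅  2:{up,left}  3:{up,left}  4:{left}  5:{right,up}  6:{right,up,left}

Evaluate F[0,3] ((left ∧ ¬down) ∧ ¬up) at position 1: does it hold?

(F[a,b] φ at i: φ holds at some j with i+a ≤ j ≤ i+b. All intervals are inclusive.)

Check ((left ∧ ¬down) ∧ ¬up) at each j in [1,4]:
  j=1: false
  j=2: false
  j=3: false
  j=4: true
Found at j=4 → formula holds.

Yes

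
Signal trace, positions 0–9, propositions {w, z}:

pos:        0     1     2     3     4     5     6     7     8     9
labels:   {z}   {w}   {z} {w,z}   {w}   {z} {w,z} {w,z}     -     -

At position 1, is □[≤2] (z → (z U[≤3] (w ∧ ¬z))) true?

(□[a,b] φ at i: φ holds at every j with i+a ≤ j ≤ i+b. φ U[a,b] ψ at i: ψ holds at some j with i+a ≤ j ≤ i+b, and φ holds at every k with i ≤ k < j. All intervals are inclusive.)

Yes

Check (z → (z U[≤3] (w ∧ ¬z))) at every j in [1,3]:
  j=1: antecedent false → ✓
  j=2: antecedent true; consequent holds → ✓
  j=3: antecedent true; consequent holds → ✓
All positions satisfy it → formula holds.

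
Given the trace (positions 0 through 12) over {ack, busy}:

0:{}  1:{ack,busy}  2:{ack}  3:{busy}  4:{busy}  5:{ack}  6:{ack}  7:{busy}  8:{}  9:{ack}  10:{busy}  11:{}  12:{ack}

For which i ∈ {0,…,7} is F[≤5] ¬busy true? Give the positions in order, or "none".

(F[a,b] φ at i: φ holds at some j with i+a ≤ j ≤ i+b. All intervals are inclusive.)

Evaluate at each i in [0,7]:
  i=0: ✓ (witness j=0)
  i=1: ✓ (witness j=2)
  i=2: ✓ (witness j=2)
  i=3: ✓ (witness j=5)
  i=4: ✓ (witness j=5)
  i=5: ✓ (witness j=5)
  i=6: ✓ (witness j=6)
  i=7: ✓ (witness j=8)

0, 1, 2, 3, 4, 5, 6, 7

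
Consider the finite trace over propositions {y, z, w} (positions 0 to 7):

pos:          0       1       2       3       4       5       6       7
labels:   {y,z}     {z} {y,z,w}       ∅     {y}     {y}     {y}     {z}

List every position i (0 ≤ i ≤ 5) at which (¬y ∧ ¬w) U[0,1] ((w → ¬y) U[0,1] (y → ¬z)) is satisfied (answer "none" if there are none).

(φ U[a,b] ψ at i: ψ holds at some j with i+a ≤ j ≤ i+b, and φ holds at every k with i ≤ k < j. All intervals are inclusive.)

Evaluate at each i in [0,5]:
  i=0: ✓ (rhs at j=0)
  i=1: ✓ (rhs at j=1)
  i=2: ✗ (lhs fails at k=2 before rhs at j=3)
  i=3: ✓ (rhs at j=3)
  i=4: ✓ (rhs at j=4)
  i=5: ✓ (rhs at j=5)

0, 1, 3, 4, 5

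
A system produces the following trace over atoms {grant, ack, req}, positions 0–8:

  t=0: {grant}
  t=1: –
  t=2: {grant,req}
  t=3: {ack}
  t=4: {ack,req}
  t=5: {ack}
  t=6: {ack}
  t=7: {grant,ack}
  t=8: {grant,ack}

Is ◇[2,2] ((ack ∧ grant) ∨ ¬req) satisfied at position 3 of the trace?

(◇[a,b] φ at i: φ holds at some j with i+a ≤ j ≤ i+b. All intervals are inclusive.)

Check ((ack ∧ grant) ∨ ¬req) at each j in [5,5]:
  j=5: true
Found at j=5 → formula holds.

True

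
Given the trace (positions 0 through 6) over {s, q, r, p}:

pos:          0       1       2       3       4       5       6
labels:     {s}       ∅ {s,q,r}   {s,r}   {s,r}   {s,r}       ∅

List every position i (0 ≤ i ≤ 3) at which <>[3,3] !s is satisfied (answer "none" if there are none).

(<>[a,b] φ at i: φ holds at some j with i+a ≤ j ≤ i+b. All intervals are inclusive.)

3

Evaluate at each i in [0,3]:
  i=0: ✗ (none in [3,3])
  i=1: ✗ (none in [4,4])
  i=2: ✗ (none in [5,5])
  i=3: ✓ (witness j=6)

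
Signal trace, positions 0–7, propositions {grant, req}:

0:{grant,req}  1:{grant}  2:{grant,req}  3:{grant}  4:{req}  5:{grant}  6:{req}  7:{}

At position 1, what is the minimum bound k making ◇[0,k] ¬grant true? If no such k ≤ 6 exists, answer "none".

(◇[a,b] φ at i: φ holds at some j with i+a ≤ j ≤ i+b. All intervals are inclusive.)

Scan j = 1,2,… for ¬grant:
  j=1: fails
  j=2: fails
  j=3: fails
  j=4: holds
First hit at j=4, so smallest k = 4-1 = 3.

3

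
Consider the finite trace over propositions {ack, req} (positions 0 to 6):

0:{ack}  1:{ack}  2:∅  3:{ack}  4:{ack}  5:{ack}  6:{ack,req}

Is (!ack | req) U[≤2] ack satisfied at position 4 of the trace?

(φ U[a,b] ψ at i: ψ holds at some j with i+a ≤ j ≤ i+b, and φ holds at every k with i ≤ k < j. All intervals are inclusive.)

Need some j in [4,6] with ack, and (!ack | req) at every k in [4,j-1].
  j=4: ack holds; no prefix to check → satisfied.

True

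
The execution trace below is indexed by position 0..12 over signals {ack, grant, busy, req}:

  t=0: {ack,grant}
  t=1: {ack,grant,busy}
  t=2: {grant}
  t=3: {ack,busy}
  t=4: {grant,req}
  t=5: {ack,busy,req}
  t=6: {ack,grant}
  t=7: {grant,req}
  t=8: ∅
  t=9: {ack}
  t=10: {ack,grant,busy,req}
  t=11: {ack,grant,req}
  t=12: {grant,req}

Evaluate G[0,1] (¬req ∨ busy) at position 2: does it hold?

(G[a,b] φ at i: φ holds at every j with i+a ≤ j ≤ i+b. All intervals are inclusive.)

Yes

Check (¬req ∨ busy) at every j in [2,3]:
  j=2: true
  j=3: true
All positions satisfy it → formula holds.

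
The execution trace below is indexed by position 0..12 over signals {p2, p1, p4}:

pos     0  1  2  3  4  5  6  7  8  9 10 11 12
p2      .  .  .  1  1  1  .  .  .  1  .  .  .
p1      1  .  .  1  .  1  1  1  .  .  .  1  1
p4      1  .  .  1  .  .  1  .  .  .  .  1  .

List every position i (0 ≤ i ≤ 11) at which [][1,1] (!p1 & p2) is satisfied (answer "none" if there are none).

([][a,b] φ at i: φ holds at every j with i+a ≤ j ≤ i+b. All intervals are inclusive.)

3, 8

Evaluate at each i in [0,11]:
  i=0: ✗ (fails at j=1)
  i=1: ✗ (fails at j=2)
  i=2: ✗ (fails at j=3)
  i=3: ✓ (all of [4,4])
  i=4: ✗ (fails at j=5)
  i=5: ✗ (fails at j=6)
  i=6: ✗ (fails at j=7)
  i=7: ✗ (fails at j=8)
  i=8: ✓ (all of [9,9])
  i=9: ✗ (fails at j=10)
  i=10: ✗ (fails at j=11)
  i=11: ✗ (fails at j=12)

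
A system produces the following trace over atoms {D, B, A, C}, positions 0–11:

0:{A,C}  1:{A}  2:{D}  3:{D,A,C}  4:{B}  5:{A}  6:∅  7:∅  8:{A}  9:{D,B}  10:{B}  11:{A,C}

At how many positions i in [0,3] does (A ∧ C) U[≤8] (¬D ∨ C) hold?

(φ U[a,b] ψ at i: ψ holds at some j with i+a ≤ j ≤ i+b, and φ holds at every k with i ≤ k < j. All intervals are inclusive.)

3

Evaluate at each i in [0,3]:
  i=0: ✓ (rhs at j=0)
  i=1: ✓ (rhs at j=1)
  i=2: ✗ (lhs fails at k=2 before rhs at j=3)
  i=3: ✓ (rhs at j=3)
Positions where it holds: {0, 1, 3} → 3.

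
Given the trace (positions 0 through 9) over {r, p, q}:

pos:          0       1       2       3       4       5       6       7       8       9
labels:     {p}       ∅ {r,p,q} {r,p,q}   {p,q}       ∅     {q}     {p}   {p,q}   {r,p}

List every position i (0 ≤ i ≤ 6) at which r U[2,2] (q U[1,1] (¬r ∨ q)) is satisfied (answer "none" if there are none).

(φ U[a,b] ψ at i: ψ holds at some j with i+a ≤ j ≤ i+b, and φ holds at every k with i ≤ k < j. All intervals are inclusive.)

2

Evaluate at each i in [0,6]:
  i=0: ✗ (lhs fails at k=0 before rhs at j=2)
  i=1: ✗ (lhs fails at k=1 before rhs at j=3)
  i=2: ✓ (rhs at j=4; lhs holds on [2,3])
  i=3: ✗ (no rhs in [5,5])
  i=4: ✗ (lhs fails at k=4 before rhs at j=6)
  i=5: ✗ (no rhs in [7,7])
  i=6: ✗ (no rhs in [8,8])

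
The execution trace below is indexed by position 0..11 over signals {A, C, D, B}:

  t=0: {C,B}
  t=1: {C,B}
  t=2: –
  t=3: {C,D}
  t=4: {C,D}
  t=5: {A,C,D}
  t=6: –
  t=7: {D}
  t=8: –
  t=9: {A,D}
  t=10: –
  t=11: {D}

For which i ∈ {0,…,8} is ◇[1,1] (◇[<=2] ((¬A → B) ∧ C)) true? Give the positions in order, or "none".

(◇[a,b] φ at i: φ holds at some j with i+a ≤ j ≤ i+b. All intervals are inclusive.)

0, 2, 3, 4

Evaluate at each i in [0,8]:
  i=0: ✓ (witness j=1)
  i=1: ✗ (none in [2,2])
  i=2: ✓ (witness j=3)
  i=3: ✓ (witness j=4)
  i=4: ✓ (witness j=5)
  i=5: ✗ (none in [6,6])
  i=6: ✗ (none in [7,7])
  i=7: ✗ (none in [8,8])
  i=8: ✗ (none in [9,9])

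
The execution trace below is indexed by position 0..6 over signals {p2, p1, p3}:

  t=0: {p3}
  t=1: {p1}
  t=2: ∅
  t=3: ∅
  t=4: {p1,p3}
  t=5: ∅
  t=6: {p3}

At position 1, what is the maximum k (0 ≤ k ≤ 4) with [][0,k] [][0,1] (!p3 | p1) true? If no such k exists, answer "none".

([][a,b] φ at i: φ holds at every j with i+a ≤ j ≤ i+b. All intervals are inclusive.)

[][0,1] (!p3 | p1) must hold from j=1 onward; find where it first fails.
  j=1: holds
  j=2: holds
  j=3: holds
  j=4: holds
  j=5: fails
Holds on [1,4], so largest k = 3.

3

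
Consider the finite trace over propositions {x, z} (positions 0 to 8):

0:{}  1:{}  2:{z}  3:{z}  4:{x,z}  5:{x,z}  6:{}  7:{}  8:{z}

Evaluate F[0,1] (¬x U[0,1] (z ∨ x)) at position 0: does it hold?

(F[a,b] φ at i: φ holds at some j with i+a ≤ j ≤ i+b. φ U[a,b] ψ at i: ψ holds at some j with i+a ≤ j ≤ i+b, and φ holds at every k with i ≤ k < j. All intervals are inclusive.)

Yes

Check (¬x U[0,1] (z ∨ x)) at each j in [0,1]:
  j=0: fails
  j=1: holds
Found at j=1 → formula holds.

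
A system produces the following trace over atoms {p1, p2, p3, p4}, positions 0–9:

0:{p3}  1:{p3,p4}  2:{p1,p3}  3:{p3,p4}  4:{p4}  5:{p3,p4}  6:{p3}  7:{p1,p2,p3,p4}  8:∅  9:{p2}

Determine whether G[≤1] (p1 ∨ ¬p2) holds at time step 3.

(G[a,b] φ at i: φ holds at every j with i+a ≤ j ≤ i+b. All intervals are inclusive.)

Holds

Check (p1 ∨ ¬p2) at every j in [3,4]:
  j=3: true
  j=4: true
All positions satisfy it → formula holds.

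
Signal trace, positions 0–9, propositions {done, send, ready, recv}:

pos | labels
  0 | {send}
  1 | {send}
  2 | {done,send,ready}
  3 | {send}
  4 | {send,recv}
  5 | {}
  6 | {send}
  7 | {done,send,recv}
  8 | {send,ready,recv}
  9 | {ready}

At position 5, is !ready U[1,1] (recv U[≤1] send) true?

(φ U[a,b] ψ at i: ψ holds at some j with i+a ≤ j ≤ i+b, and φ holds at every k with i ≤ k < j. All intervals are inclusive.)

Holds

Need some j in [6,6] with (recv U[≤1] send), and !ready at every k in [5,j-1].
  j=6: (recv U[≤1] send) holds; !ready holds at every k in [5,5] → satisfied.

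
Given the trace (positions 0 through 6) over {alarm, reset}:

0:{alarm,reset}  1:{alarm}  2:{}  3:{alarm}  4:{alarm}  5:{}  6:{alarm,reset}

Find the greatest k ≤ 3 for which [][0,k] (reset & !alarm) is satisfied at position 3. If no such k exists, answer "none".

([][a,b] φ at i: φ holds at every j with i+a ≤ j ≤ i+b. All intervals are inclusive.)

(reset & !alarm) must hold from j=3 onward; find where it first fails.
  j=3: fails → no k works.

none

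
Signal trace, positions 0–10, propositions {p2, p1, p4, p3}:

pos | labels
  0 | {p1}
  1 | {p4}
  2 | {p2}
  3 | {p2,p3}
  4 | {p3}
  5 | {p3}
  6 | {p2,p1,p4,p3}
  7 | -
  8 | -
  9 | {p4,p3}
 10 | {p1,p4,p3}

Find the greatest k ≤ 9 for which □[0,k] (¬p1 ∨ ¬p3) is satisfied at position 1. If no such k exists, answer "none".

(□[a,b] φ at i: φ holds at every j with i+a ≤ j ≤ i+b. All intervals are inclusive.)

(¬p1 ∨ ¬p3) must hold from j=1 onward; find where it first fails.
  j=1: holds
  j=2: holds
  j=3: holds
  j=4: holds
  j=5: holds
  j=6: fails
Holds on [1,5], so largest k = 4.

4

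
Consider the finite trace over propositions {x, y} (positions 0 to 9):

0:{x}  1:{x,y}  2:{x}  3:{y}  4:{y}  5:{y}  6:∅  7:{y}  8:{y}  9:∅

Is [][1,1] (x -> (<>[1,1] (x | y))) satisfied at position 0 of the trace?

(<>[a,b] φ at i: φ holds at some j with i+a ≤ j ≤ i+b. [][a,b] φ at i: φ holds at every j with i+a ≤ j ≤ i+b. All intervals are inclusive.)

Check (x -> (<>[1,1] (x | y))) at every j in [1,1]:
  j=1: antecedent true; consequent holds (witness at 2) → ✓
All positions satisfy it → formula holds.

Yes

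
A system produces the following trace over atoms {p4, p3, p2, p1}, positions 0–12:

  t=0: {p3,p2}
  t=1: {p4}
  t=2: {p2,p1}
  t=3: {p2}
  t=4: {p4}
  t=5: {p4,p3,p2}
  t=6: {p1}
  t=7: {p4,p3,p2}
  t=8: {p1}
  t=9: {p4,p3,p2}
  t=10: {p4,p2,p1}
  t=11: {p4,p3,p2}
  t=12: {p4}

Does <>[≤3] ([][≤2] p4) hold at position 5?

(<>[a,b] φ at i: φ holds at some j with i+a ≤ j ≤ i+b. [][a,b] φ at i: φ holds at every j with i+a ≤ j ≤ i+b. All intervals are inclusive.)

False

Check [][≤2] p4 at each j in [5,8]:
  j=5: fails at 6
  j=6: fails at 6
  j=7: fails at 8
  j=8: fails at 8
No position in the window satisfies it → formula fails.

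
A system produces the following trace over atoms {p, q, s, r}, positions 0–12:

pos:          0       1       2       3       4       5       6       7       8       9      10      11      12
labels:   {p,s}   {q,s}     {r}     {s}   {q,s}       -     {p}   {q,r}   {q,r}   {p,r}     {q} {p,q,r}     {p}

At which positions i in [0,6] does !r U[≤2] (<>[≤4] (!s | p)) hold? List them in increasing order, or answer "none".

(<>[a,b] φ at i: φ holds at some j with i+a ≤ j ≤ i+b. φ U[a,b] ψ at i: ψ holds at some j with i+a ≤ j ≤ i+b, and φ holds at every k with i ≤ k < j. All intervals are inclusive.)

0, 1, 2, 3, 4, 5, 6

Evaluate at each i in [0,6]:
  i=0: ✓ (rhs at j=0)
  i=1: ✓ (rhs at j=1)
  i=2: ✓ (rhs at j=2)
  i=3: ✓ (rhs at j=3)
  i=4: ✓ (rhs at j=4)
  i=5: ✓ (rhs at j=5)
  i=6: ✓ (rhs at j=6)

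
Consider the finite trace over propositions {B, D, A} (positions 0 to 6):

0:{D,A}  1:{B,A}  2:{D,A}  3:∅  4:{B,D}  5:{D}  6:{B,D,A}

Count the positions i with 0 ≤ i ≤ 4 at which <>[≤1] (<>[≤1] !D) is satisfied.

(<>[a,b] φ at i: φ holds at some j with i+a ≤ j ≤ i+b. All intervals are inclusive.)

4

Evaluate at each i in [0,4]:
  i=0: ✓ (witness j=0)
  i=1: ✓ (witness j=1)
  i=2: ✓ (witness j=2)
  i=3: ✓ (witness j=3)
  i=4: ✗ (none in [4,5])
Positions where it holds: {0, 1, 2, 3} → 4.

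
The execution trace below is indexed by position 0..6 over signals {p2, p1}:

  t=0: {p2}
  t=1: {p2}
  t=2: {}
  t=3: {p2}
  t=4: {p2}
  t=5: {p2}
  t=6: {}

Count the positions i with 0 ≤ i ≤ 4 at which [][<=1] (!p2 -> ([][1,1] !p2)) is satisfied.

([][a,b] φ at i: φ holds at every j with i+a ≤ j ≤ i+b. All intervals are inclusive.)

Evaluate at each i in [0,4]:
  i=0: ✓ (all of [0,1])
  i=1: ✗ (fails at j=2)
  i=2: ✗ (fails at j=2)
  i=3: ✓ (all of [3,4])
  i=4: ✓ (all of [4,5])
Positions where it holds: {0, 3, 4} → 3.

3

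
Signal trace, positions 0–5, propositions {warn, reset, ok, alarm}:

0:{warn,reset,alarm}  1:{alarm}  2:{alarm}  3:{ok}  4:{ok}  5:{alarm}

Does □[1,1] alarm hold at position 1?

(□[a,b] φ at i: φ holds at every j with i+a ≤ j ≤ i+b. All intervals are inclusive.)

Holds

Check alarm at every j in [2,2]:
  j=2: true
All positions satisfy it → formula holds.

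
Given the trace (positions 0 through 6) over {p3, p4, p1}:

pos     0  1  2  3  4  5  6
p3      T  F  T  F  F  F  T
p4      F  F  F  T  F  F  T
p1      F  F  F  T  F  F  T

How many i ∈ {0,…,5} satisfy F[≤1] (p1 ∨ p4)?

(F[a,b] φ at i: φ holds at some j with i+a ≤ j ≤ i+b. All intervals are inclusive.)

3

Evaluate at each i in [0,5]:
  i=0: ✗ (none in [0,1])
  i=1: ✗ (none in [1,2])
  i=2: ✓ (witness j=3)
  i=3: ✓ (witness j=3)
  i=4: ✗ (none in [4,5])
  i=5: ✓ (witness j=6)
Positions where it holds: {2, 3, 5} → 3.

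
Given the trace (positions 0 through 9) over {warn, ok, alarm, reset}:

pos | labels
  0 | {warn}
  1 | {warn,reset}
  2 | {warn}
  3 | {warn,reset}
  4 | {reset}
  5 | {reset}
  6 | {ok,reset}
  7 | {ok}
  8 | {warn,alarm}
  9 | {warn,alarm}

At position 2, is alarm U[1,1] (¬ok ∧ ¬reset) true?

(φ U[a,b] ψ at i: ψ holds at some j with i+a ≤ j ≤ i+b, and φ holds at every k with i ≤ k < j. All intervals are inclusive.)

Need some j in [3,3] with (¬ok ∧ ¬reset), and alarm at every k in [2,j-1].
  j=3: (¬ok ∧ ¬reset) false.
No j in the window works → until fails.

Does not hold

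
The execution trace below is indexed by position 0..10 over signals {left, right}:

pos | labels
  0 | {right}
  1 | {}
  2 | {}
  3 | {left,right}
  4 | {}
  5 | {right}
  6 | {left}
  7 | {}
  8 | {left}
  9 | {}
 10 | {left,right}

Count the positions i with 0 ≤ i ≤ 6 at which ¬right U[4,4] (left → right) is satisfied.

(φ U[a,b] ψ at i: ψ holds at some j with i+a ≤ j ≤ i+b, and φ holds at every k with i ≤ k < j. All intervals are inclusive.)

Evaluate at each i in [0,6]:
  i=0: ✗ (lhs fails at k=0 before rhs at j=4)
  i=1: ✗ (lhs fails at k=3 before rhs at j=5)
  i=2: ✗ (no rhs in [6,6])
  i=3: ✗ (lhs fails at k=3 before rhs at j=7)
  i=4: ✗ (no rhs in [8,8])
  i=5: ✗ (lhs fails at k=5 before rhs at j=9)
  i=6: ✓ (rhs at j=10; lhs holds on [6,9])
Positions where it holds: {6} → 1.

1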